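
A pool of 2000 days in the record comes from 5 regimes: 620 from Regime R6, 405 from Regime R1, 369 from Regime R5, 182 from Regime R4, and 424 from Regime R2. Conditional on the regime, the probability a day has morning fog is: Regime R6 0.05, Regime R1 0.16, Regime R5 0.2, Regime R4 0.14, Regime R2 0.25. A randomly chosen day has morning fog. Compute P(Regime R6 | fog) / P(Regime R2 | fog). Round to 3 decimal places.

Prior × likelihood for each hypothesis:
  Regime R6: 0.31 × 0.05 = 0.0155
  Regime R1: 0.2025 × 0.16 = 0.0324
  Regime R5: 0.1845 × 0.2 = 0.0369
  Regime R4: 0.091 × 0.14 = 0.01274
  Regime R2: 0.212 × 0.25 = 0.053
Sum = 0.15054.
The ratio is 0.0155 / 0.053 (the normalizer cancels) = 0.292.

0.292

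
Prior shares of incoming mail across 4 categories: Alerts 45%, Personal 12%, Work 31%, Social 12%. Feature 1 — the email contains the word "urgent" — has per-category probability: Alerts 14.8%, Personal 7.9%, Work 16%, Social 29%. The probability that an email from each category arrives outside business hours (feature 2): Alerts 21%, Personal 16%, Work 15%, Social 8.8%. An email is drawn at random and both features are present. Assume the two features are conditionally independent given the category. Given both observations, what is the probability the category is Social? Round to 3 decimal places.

0.118

Prior × likelihood for each hypothesis:
  Alerts: 0.45 × 0.148 × 0.21 = 0.013986
  Personal: 0.12 × 0.079 × 0.16 = 0.0015168
  Work: 0.31 × 0.16 × 0.15 = 0.00744
  Social: 0.12 × 0.29 × 0.088 = 0.0030624
Sum = 0.0260052.
P(Social | evidence) = 0.0030624 / 0.0260052 ≈ 0.118.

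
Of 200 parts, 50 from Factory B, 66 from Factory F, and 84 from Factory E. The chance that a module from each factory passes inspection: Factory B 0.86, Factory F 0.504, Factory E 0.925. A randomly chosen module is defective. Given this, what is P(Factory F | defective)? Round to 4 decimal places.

0.7111

Taking complements, P(defective | each) = Factory B 0.14, Factory F 0.496, Factory E 0.075.
Prior × likelihood for each hypothesis:
  Factory B: 0.25 × 0.14 = 0.035
  Factory F: 0.33 × 0.496 = 0.16368
  Factory E: 0.42 × 0.075 = 0.0315
Total = 0.23018.
P(Factory F | evidence) = 0.16368 / 0.23018 ≈ 0.7111.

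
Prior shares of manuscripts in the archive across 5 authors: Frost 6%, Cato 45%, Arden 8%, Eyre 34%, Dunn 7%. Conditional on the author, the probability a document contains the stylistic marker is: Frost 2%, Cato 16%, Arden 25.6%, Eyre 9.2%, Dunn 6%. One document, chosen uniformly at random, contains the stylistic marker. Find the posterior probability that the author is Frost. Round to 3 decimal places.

0.009

Unnormalized posteriors (prior × likelihood):
  Frost: 0.06 × 0.02 = 0.0012
  Cato: 0.45 × 0.16 = 0.072
  Arden: 0.08 × 0.256 = 0.02048
  Eyre: 0.34 × 0.092 = 0.03128
  Dunn: 0.07 × 0.06 = 0.0042
Sum = 0.12916.
P(Frost | evidence) = 0.0012 / 0.12916 ≈ 0.009.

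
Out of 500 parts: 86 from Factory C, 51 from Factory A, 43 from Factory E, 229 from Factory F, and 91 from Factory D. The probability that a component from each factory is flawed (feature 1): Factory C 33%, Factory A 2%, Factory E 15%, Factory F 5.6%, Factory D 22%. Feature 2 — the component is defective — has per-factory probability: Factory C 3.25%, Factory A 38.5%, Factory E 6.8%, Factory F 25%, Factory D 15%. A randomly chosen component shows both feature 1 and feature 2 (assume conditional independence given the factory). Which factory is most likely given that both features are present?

Factory F

Unnormalized posteriors (prior × likelihood):
  Factory C: 0.172 × 0.33 × 0.0325 = 0.0018447
  Factory A: 0.102 × 0.02 × 0.385 = 0.0007854
  Factory E: 0.086 × 0.15 × 0.068 = 0.0008772
  Factory F: 0.458 × 0.056 × 0.25 = 0.006412
  Factory D: 0.182 × 0.22 × 0.15 = 0.006006
Normalizing constant = 0.0159253.
Largest term belongs to Factory F, so Factory F is most probable.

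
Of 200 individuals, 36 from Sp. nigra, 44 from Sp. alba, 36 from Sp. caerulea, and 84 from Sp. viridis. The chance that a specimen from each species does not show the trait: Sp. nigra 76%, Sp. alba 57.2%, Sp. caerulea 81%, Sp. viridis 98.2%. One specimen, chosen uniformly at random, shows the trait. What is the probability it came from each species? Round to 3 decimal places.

Sp. nigra 0.241, Sp. alba 0.526, Sp. caerulea 0.191, Sp. viridis 0.042

Taking complements, P(trait | each) = Sp. nigra 0.24, Sp. alba 0.428, Sp. caerulea 0.19, Sp. viridis 0.018.
By Bayes' rule, posterior ∝ prior × likelihood:
  Sp. nigra: 0.18 × 0.24 = 0.0432
  Sp. alba: 0.22 × 0.428 = 0.09416
  Sp. caerulea: 0.18 × 0.19 = 0.0342
  Sp. viridis: 0.42 × 0.018 = 0.00756
Normalizing constant = 0.17912.
P(Sp. nigra | trait) = 0.0432/0.17912 ≈ 0.241
P(Sp. alba | trait) = 0.09416/0.17912 ≈ 0.526
P(Sp. caerulea | trait) = 0.0342/0.17912 ≈ 0.191
P(Sp. viridis | trait) = 0.00756/0.17912 ≈ 0.042
(Check: 0.241+0.526+0.191+0.042 = 1.000.)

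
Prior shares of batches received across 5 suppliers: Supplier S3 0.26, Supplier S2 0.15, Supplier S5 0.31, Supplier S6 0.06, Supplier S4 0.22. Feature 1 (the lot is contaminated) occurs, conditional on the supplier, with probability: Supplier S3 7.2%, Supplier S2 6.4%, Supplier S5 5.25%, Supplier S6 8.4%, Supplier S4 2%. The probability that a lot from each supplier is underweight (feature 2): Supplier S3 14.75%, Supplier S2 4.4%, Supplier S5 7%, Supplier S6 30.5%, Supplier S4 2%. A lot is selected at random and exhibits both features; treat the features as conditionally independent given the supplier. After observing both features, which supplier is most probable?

Supplier S3

By Bayes' rule, posterior ∝ prior × likelihood:
  Supplier S3: 0.26 × 0.072 × 0.1475 = 0.0027612
  Supplier S2: 0.15 × 0.064 × 0.044 = 0.0004224
  Supplier S5: 0.31 × 0.0525 × 0.07 = 0.00113925
  Supplier S6: 0.06 × 0.084 × 0.305 = 0.0015372
  Supplier S4: 0.22 × 0.02 × 0.02 = 0.000088
Total = 0.00594805.
Largest term belongs to Supplier S3, so Supplier S3 is most probable.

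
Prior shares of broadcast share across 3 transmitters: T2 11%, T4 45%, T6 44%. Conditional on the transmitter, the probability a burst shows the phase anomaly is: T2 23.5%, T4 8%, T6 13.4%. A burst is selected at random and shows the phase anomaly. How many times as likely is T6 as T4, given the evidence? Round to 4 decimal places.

1.6378

Compute prior × likelihood for every hypothesis:
  T2: 0.11 × 0.235 = 0.02585
  T4: 0.45 × 0.08 = 0.036
  T6: 0.44 × 0.134 = 0.05896
Sum = 0.12081.
The ratio is 0.05896 / 0.036 (the normalizer cancels) = 1.6378.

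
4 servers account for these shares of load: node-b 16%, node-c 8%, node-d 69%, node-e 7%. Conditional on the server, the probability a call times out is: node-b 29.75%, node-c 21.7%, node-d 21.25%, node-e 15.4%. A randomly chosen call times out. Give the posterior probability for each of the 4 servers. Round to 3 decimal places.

By Bayes' rule, posterior ∝ prior × likelihood:
  node-b: 0.16 × 0.2975 = 0.0476
  node-c: 0.08 × 0.217 = 0.01736
  node-d: 0.69 × 0.2125 = 0.146625
  node-e: 0.07 × 0.154 = 0.01078
Normalizing constant = 0.222365.
P(node-b | timeout) = 0.0476/0.222365 ≈ 0.214
P(node-c | timeout) = 0.01736/0.222365 ≈ 0.078
P(node-d | timeout) = 0.146625/0.222365 ≈ 0.659
P(node-e | timeout) = 0.01078/0.222365 ≈ 0.048
(Check: 0.214+0.078+0.659+0.048 = 0.999.)

node-b 0.214, node-c 0.078, node-d 0.659, node-e 0.048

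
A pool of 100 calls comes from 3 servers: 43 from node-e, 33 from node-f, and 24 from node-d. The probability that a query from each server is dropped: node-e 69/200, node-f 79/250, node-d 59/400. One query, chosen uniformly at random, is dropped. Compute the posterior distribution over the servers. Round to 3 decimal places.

Prior × likelihood for each hypothesis:
  node-e: 0.43 × 0.345 = 0.14835
  node-f: 0.33 × 0.316 = 0.10428
  node-d: 0.24 × 0.1475 = 0.0354
Sum = 0.28803.
P(node-e | dropped) = 0.14835/0.28803 ≈ 0.515
P(node-f | dropped) = 0.10428/0.28803 ≈ 0.362
P(node-d | dropped) = 0.0354/0.28803 ≈ 0.123
(Check: 0.515+0.362+0.123 = 1.000.)

node-e 0.515, node-f 0.362, node-d 0.123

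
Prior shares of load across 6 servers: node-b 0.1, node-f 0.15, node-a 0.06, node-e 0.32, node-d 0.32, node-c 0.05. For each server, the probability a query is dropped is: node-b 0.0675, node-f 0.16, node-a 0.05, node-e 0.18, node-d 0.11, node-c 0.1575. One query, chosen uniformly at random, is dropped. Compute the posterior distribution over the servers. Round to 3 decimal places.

Compute prior × likelihood for every hypothesis:
  node-b: 0.1 × 0.0675 = 0.00675
  node-f: 0.15 × 0.16 = 0.024
  node-a: 0.06 × 0.05 = 0.003
  node-e: 0.32 × 0.18 = 0.0576
  node-d: 0.32 × 0.11 = 0.0352
  node-c: 0.05 × 0.1575 = 0.007875
Normalizing constant = 0.134425.
P(node-b | dropped) = 0.00675/0.134425 ≈ 0.050
P(node-f | dropped) = 0.024/0.134425 ≈ 0.179
P(node-a | dropped) = 0.003/0.134425 ≈ 0.022
P(node-e | dropped) = 0.0576/0.134425 ≈ 0.428
P(node-d | dropped) = 0.0352/0.134425 ≈ 0.262
P(node-c | dropped) = 0.007875/0.134425 ≈ 0.059

node-b 0.050, node-f 0.179, node-a 0.022, node-e 0.428, node-d 0.262, node-c 0.059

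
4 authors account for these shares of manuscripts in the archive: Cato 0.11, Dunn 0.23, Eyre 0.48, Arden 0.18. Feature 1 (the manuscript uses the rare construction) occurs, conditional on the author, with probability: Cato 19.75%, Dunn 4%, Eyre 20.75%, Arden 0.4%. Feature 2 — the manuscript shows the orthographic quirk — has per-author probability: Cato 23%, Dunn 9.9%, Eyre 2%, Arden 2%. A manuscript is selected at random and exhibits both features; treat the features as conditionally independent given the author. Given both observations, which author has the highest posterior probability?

Prior × likelihood for each hypothesis:
  Cato: 0.11 × 0.1975 × 0.23 = 0.00499675
  Dunn: 0.23 × 0.04 × 0.099 = 0.0009108
  Eyre: 0.48 × 0.2075 × 0.02 = 0.001992
  Arden: 0.18 × 0.004 × 0.02 = 0.0000144
Total = 0.00791395.
Largest term belongs to Cato, so Cato is most probable.

Cato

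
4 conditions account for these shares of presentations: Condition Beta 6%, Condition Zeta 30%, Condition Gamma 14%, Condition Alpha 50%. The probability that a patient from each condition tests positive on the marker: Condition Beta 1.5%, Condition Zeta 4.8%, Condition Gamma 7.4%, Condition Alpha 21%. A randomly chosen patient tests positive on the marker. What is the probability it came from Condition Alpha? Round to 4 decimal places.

Compute prior × likelihood for every hypothesis:
  Condition Beta: 0.06 × 0.015 = 0.0009
  Condition Zeta: 0.3 × 0.048 = 0.0144
  Condition Gamma: 0.14 × 0.074 = 0.01036
  Condition Alpha: 0.5 × 0.21 = 0.105
Normalizing constant = 0.13066.
P(Condition Alpha | evidence) = 0.105 / 0.13066 ≈ 0.8036.

0.8036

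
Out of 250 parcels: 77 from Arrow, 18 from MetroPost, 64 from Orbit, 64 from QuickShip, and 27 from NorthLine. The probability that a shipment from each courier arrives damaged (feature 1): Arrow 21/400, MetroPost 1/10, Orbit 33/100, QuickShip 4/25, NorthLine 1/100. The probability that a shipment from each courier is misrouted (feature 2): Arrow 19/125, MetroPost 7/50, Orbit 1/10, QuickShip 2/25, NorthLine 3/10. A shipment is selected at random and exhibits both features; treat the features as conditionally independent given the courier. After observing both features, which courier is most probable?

Orbit

Unnormalized posteriors (prior × likelihood):
  Arrow: 0.308 × 0.0525 × 0.152 = 0.00245784
  MetroPost: 0.072 × 0.1 × 0.14 = 0.001008
  Orbit: 0.256 × 0.33 × 0.1 = 0.008448
  QuickShip: 0.256 × 0.16 × 0.08 = 0.0032768
  NorthLine: 0.108 × 0.01 × 0.3 = 0.000324
Total = 0.01551464.
Largest term belongs to Orbit, so Orbit is most probable.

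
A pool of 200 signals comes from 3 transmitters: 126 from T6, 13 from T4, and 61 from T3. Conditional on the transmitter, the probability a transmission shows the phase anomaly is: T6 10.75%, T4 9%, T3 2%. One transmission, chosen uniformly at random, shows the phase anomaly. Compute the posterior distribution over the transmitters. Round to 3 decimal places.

T6 0.850, T4 0.073, T3 0.077

Compute prior × likelihood for every hypothesis:
  T6: 0.63 × 0.1075 = 0.067725
  T4: 0.065 × 0.09 = 0.00585
  T3: 0.305 × 0.02 = 0.0061
Normalizing constant = 0.079675.
P(T6 | anomaly) = 0.067725/0.079675 ≈ 0.850
P(T4 | anomaly) = 0.00585/0.079675 ≈ 0.073
P(T3 | anomaly) = 0.0061/0.079675 ≈ 0.077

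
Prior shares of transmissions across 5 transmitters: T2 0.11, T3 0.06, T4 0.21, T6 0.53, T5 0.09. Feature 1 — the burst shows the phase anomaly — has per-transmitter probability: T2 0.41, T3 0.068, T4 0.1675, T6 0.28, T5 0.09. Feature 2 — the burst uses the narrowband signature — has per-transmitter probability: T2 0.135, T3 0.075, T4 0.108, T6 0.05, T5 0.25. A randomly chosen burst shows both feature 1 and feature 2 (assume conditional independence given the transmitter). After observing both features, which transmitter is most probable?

By Bayes' rule, posterior ∝ prior × likelihood:
  T2: 0.11 × 0.41 × 0.135 = 0.0060885
  T3: 0.06 × 0.068 × 0.075 = 0.000306
  T4: 0.21 × 0.1675 × 0.108 = 0.0037989
  T6: 0.53 × 0.28 × 0.05 = 0.00742
  T5: 0.09 × 0.09 × 0.25 = 0.002025
Sum = 0.0196384.
Largest term belongs to T6, so T6 is most probable.

T6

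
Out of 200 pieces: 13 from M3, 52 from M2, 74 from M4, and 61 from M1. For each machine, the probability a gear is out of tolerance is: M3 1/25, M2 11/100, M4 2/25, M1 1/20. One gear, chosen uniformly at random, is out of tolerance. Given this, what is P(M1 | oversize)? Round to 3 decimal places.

By Bayes' rule, posterior ∝ prior × likelihood:
  M3: 0.065 × 0.04 = 0.0026
  M2: 0.26 × 0.11 = 0.0286
  M4: 0.37 × 0.08 = 0.0296
  M1: 0.305 × 0.05 = 0.01525
Total = 0.07605.
P(M1 | evidence) = 0.01525 / 0.07605 ≈ 0.201.

0.201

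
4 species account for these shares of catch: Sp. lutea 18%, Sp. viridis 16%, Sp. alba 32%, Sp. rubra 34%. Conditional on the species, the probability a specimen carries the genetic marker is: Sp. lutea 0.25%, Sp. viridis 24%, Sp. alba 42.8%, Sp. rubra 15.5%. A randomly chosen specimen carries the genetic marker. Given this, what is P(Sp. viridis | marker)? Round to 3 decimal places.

0.168

Unnormalized posteriors (prior × likelihood):
  Sp. lutea: 0.18 × 0.0025 = 0.00045
  Sp. viridis: 0.16 × 0.24 = 0.0384
  Sp. alba: 0.32 × 0.428 = 0.13696
  Sp. rubra: 0.34 × 0.155 = 0.0527
Normalizing constant = 0.22851.
P(Sp. viridis | evidence) = 0.0384 / 0.22851 ≈ 0.168.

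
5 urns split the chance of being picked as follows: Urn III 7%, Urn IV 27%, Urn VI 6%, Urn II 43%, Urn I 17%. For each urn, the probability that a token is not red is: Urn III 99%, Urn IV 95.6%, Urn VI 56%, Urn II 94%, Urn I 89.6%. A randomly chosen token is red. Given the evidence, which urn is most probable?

Taking complements, P(red | each) = Urn III 0.01, Urn IV 0.044, Urn VI 0.44, Urn II 0.06, Urn I 0.104.
Prior × likelihood for each hypothesis:
  Urn III: 0.07 × 0.01 = 0.0007
  Urn IV: 0.27 × 0.044 = 0.01188
  Urn VI: 0.06 × 0.44 = 0.0264
  Urn II: 0.43 × 0.06 = 0.0258
  Urn I: 0.17 × 0.104 = 0.01768
Normalizing constant = 0.08246.
Largest term belongs to Urn VI, so Urn VI is most probable.

Urn VI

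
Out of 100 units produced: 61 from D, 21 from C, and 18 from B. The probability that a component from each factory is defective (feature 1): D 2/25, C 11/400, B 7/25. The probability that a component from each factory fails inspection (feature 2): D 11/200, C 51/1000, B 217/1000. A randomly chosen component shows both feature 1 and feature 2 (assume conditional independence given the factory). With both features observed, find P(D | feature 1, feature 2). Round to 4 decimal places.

Prior × likelihood for each hypothesis:
  D: 0.61 × 0.08 × 0.055 = 0.002684
  C: 0.21 × 0.0275 × 0.051 = 0.000294525
  B: 0.18 × 0.28 × 0.217 = 0.0109368
Sum = 0.013915325.
P(D | evidence) = 0.002684 / 0.013915325 ≈ 0.1929.

0.1929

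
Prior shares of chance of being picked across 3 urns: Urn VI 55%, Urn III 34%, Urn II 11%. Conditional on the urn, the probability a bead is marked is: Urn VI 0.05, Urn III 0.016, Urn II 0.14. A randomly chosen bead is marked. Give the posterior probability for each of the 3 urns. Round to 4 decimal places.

By Bayes' rule, posterior ∝ prior × likelihood:
  Urn VI: 0.55 × 0.05 = 0.0275
  Urn III: 0.34 × 0.016 = 0.00544
  Urn II: 0.11 × 0.14 = 0.0154
Total = 0.04834.
P(Urn VI | marked) = 0.0275/0.04834 ≈ 0.5689
P(Urn III | marked) = 0.00544/0.04834 ≈ 0.1125
P(Urn II | marked) = 0.0154/0.04834 ≈ 0.3186
(Check: 0.5689+0.1125+0.3186 = 1.0000.)

Urn VI 0.5689, Urn III 0.1125, Urn II 0.3186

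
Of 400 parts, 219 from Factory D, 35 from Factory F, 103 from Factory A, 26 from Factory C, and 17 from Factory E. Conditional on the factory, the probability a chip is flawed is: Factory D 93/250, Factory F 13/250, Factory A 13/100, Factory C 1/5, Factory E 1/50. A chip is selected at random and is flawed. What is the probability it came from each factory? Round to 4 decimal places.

Factory D 0.7970, Factory F 0.0178, Factory A 0.1310, Factory C 0.0509, Factory E 0.0033

By Bayes' rule, posterior ∝ prior × likelihood:
  Factory D: 0.5475 × 0.372 = 0.20367
  Factory F: 0.0875 × 0.052 = 0.00455
  Factory A: 0.2575 × 0.13 = 0.033475
  Factory C: 0.065 × 0.2 = 0.013
  Factory E: 0.0425 × 0.02 = 0.00085
Normalizing constant = 0.255545.
P(Factory D | flawed) = 0.20367/0.255545 ≈ 0.7970
P(Factory F | flawed) = 0.00455/0.255545 ≈ 0.0178
P(Factory A | flawed) = 0.033475/0.255545 ≈ 0.1310
P(Factory C | flawed) = 0.013/0.255545 ≈ 0.0509
P(Factory E | flawed) = 0.00085/0.255545 ≈ 0.0033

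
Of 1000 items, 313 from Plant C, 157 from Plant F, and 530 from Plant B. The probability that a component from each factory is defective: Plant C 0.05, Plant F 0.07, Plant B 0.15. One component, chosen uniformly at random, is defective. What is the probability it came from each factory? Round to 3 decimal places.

Prior × likelihood for each hypothesis:
  Plant C: 0.313 × 0.05 = 0.01565
  Plant F: 0.157 × 0.07 = 0.01099
  Plant B: 0.53 × 0.15 = 0.0795
Sum = 0.10614.
P(Plant C | defective) = 0.01565/0.10614 ≈ 0.147
P(Plant F | defective) = 0.01099/0.10614 ≈ 0.104
P(Plant B | defective) = 0.0795/0.10614 ≈ 0.749

Plant C 0.147, Plant F 0.104, Plant B 0.749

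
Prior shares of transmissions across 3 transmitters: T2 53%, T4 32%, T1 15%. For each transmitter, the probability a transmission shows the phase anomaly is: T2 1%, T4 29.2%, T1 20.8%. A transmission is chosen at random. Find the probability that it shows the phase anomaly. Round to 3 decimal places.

Unnormalized posteriors (prior × likelihood):
  T2: 0.53 × 0.01 = 0.0053
  T4: 0.32 × 0.292 = 0.09344
  T1: 0.15 × 0.208 = 0.0312
P(anomaly) = 0.0053 + 0.09344 + 0.0312 = 0.12994 → 0.130.

0.130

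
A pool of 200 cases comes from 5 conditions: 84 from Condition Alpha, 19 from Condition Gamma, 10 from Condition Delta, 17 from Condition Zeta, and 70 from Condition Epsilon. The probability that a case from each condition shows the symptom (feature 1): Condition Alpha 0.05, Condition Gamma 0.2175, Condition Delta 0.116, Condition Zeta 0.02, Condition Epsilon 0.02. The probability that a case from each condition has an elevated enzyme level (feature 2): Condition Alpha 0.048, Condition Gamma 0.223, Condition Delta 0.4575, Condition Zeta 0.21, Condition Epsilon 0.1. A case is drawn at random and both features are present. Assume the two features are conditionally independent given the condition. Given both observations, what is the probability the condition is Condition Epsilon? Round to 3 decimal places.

Prior × likelihood for each hypothesis:
  Condition Alpha: 0.42 × 0.05 × 0.048 = 0.001008
  Condition Gamma: 0.095 × 0.2175 × 0.223 = 0.0046077375
  Condition Delta: 0.05 × 0.116 × 0.4575 = 0.0026535
  Condition Zeta: 0.085 × 0.02 × 0.21 = 0.000357
  Condition Epsilon: 0.35 × 0.02 × 0.1 = 0.0007
Normalizing constant = 0.0093262375.
P(Condition Epsilon | evidence) = 0.0007 / 0.0093262375 ≈ 0.075.

0.075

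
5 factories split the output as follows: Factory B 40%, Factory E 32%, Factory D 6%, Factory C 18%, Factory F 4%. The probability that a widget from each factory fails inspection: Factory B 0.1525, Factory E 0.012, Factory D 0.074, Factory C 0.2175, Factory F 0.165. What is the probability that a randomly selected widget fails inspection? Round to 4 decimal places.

0.1150

Unnormalized posteriors (prior × likelihood):
  Factory B: 0.4 × 0.1525 = 0.061
  Factory E: 0.32 × 0.012 = 0.00384
  Factory D: 0.06 × 0.074 = 0.00444
  Factory C: 0.18 × 0.2175 = 0.03915
  Factory F: 0.04 × 0.165 = 0.0066
P(nonconforming) = 0.061 + 0.00384 + 0.00444 + 0.03915 + 0.0066 = 0.11503 → 0.1150.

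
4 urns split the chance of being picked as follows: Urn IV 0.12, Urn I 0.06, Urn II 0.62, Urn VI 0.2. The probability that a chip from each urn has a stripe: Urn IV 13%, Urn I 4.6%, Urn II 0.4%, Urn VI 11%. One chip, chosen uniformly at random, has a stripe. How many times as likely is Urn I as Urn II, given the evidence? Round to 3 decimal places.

1.113

By Bayes' rule, posterior ∝ prior × likelihood:
  Urn IV: 0.12 × 0.13 = 0.0156
  Urn I: 0.06 × 0.046 = 0.00276
  Urn II: 0.62 × 0.004 = 0.00248
  Urn VI: 0.2 × 0.11 = 0.022
Normalizing constant = 0.04284.
The ratio is 0.00276 / 0.00248 (the normalizer cancels) = 1.113.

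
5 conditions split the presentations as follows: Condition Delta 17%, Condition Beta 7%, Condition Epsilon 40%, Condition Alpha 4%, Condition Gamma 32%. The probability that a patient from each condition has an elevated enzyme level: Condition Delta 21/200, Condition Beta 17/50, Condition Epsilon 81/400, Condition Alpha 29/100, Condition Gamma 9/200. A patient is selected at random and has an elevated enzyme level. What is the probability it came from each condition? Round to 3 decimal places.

Condition Delta 0.120, Condition Beta 0.160, Condition Epsilon 0.545, Condition Alpha 0.078, Condition Gamma 0.097

Prior × likelihood for each hypothesis:
  Condition Delta: 0.17 × 0.105 = 0.01785
  Condition Beta: 0.07 × 0.34 = 0.0238
  Condition Epsilon: 0.4 × 0.2025 = 0.081
  Condition Alpha: 0.04 × 0.29 = 0.0116
  Condition Gamma: 0.32 × 0.045 = 0.0144
Total = 0.14865.
P(Condition Delta | elevated) = 0.01785/0.14865 ≈ 0.120
P(Condition Beta | elevated) = 0.0238/0.14865 ≈ 0.160
P(Condition Epsilon | elevated) = 0.081/0.14865 ≈ 0.545
P(Condition Alpha | elevated) = 0.0116/0.14865 ≈ 0.078
P(Condition Gamma | elevated) = 0.0144/0.14865 ≈ 0.097
(Check: 0.120+0.160+0.545+0.078+0.097 = 1.000.)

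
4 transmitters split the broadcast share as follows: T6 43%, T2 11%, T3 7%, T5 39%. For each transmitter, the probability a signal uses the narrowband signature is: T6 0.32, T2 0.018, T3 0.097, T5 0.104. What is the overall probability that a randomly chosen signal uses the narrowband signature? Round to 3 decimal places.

0.187

Compute prior × likelihood for every hypothesis:
  T6: 0.43 × 0.32 = 0.1376
  T2: 0.11 × 0.018 = 0.00198
  T3: 0.07 × 0.097 = 0.00679
  T5: 0.39 × 0.104 = 0.04056
P(narrowband) = 0.1376 + 0.00198 + 0.00679 + 0.04056 = 0.18693 → 0.187.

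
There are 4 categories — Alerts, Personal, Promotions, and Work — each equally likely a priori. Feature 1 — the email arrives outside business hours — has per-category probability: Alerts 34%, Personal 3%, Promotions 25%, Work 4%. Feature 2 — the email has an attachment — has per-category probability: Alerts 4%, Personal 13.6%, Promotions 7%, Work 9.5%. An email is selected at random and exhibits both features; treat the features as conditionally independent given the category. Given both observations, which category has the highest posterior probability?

Promotions

With a uniform prior (1/4 each), posterior ∝ likelihood:
  Alerts: 0.34 × 0.04 = 0.0136
  Personal: 0.03 × 0.136 = 0.00408
  Promotions: 0.25 × 0.07 = 0.0175
  Work: 0.04 × 0.095 = 0.0038
Total = 0.03898.
Largest term belongs to Promotions, so Promotions is most probable.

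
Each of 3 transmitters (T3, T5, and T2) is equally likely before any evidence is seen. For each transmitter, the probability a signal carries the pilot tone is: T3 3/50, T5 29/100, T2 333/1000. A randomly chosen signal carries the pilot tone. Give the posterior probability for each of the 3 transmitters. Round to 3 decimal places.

Since the prior is uniform, the posterior is proportional to the likelihood:
  T3: 0.06
  T5: 0.29
  T2: 0.333
Total = 0.683.
P(T3 | pilot) = 0.06/0.683 ≈ 0.088
P(T5 | pilot) = 0.29/0.683 ≈ 0.425
P(T2 | pilot) = 0.333/0.683 ≈ 0.488
(Check: 0.088+0.425+0.488 = 1.001.)

T3 0.088, T5 0.425, T2 0.488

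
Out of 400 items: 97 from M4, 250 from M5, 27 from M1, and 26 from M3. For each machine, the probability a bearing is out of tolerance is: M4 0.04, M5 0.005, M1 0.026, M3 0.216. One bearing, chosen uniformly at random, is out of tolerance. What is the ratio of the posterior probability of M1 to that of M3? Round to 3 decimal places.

0.125

By Bayes' rule, posterior ∝ prior × likelihood:
  M4: 0.2425 × 0.04 = 0.0097
  M5: 0.625 × 0.005 = 0.003125
  M1: 0.0675 × 0.026 = 0.001755
  M3: 0.065 × 0.216 = 0.01404
Normalizing constant = 0.02862.
The ratio is 0.001755 / 0.01404 (the normalizer cancels) = 0.125.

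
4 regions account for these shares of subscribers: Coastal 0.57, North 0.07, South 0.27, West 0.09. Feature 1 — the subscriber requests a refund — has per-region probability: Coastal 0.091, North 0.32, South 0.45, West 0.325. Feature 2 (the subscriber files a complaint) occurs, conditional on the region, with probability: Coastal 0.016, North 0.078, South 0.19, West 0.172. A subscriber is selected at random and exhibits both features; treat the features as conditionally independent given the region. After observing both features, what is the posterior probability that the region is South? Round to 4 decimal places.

0.7521

Compute prior × likelihood for every hypothesis:
  Coastal: 0.57 × 0.091 × 0.016 = 0.00082992
  North: 0.07 × 0.32 × 0.078 = 0.0017472
  South: 0.27 × 0.45 × 0.19 = 0.023085
  West: 0.09 × 0.325 × 0.172 = 0.005031
Sum = 0.03069312.
P(South | evidence) = 0.023085 / 0.03069312 ≈ 0.7521.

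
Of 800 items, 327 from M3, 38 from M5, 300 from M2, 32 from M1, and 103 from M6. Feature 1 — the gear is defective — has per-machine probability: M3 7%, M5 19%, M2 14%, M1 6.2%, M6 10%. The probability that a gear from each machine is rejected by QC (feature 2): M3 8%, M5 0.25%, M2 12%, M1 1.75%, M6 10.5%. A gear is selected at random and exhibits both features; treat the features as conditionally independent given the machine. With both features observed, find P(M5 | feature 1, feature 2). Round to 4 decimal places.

By Bayes' rule, posterior ∝ prior × likelihood:
  M3: 0.40875 × 0.07 × 0.08 = 0.002289
  M5: 0.0475 × 0.19 × 0.0025 = 0.0000225625
  M2: 0.375 × 0.14 × 0.12 = 0.0063
  M1: 0.04 × 0.062 × 0.0175 = 0.0000434
  M6: 0.12875 × 0.1 × 0.105 = 0.001351875
Normalizing constant = 0.0100068375.
P(M5 | evidence) = 0.0000225625 / 0.0100068375 ≈ 0.0023.

0.0023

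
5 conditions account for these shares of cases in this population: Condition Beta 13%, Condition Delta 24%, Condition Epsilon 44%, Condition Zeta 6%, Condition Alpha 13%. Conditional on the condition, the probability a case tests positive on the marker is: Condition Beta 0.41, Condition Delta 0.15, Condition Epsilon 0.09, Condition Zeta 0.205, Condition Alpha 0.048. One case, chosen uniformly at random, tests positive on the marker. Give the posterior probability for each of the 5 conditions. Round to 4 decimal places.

Condition Beta 0.3615, Condition Delta 0.2442, Condition Epsilon 0.2686, Condition Zeta 0.0834, Condition Alpha 0.0423

Prior × likelihood for each hypothesis:
  Condition Beta: 0.13 × 0.41 = 0.0533
  Condition Delta: 0.24 × 0.15 = 0.036
  Condition Epsilon: 0.44 × 0.09 = 0.0396
  Condition Zeta: 0.06 × 0.205 = 0.0123
  Condition Alpha: 0.13 × 0.048 = 0.00624
Normalizing constant = 0.14744.
P(Condition Beta | marker-positive) = 0.0533/0.14744 ≈ 0.3615
P(Condition Delta | marker-positive) = 0.036/0.14744 ≈ 0.2442
P(Condition Epsilon | marker-positive) = 0.0396/0.14744 ≈ 0.2686
P(Condition Zeta | marker-positive) = 0.0123/0.14744 ≈ 0.0834
P(Condition Alpha | marker-positive) = 0.00624/0.14744 ≈ 0.0423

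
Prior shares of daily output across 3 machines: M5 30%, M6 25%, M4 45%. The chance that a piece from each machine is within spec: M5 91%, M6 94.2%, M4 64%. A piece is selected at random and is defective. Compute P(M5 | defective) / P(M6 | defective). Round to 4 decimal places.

Taking complements, P(defective | each) = M5 0.09, M6 0.058, M4 0.36.
Prior × likelihood for each hypothesis:
  M5: 0.3 × 0.09 = 0.027
  M6: 0.25 × 0.058 = 0.0145
  M4: 0.45 × 0.36 = 0.162
Sum = 0.2035.
The ratio is 0.027 / 0.0145 (the normalizer cancels) = 1.8621.

1.8621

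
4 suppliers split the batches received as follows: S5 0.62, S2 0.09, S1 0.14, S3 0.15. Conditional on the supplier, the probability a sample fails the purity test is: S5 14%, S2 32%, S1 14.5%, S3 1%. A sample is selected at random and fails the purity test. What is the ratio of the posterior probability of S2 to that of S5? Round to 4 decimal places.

0.3318

Compute prior × likelihood for every hypothesis:
  S5: 0.62 × 0.14 = 0.0868
  S2: 0.09 × 0.32 = 0.0288
  S1: 0.14 × 0.145 = 0.0203
  S3: 0.15 × 0.01 = 0.0015
Sum = 0.1374.
The ratio is 0.0288 / 0.0868 (the normalizer cancels) = 0.3318.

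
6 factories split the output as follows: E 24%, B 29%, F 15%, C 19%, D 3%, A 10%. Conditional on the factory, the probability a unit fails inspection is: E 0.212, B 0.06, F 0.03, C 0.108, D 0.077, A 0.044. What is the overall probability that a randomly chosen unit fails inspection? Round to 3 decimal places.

0.100

Unnormalized posteriors (prior × likelihood):
  E: 0.24 × 0.212 = 0.05088
  B: 0.29 × 0.06 = 0.0174
  F: 0.15 × 0.03 = 0.0045
  C: 0.19 × 0.108 = 0.02052
  D: 0.03 × 0.077 = 0.00231
  A: 0.1 × 0.044 = 0.0044
P(nonconforming) = 0.05088 + 0.0174 + 0.0045 + 0.02052 + 0.00231 + 0.0044 = 0.10001 → 0.100.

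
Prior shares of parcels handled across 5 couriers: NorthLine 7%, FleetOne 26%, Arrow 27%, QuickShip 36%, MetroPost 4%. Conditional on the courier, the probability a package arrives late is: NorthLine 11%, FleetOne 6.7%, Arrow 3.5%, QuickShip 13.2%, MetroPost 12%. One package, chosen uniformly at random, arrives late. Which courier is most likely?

QuickShip

Unnormalized posteriors (prior × likelihood):
  NorthLine: 0.07 × 0.11 = 0.0077
  FleetOne: 0.26 × 0.067 = 0.01742
  Arrow: 0.27 × 0.035 = 0.00945
  QuickShip: 0.36 × 0.132 = 0.04752
  MetroPost: 0.04 × 0.12 = 0.0048
Normalizing constant = 0.08689.
Largest term belongs to QuickShip, so QuickShip is most probable.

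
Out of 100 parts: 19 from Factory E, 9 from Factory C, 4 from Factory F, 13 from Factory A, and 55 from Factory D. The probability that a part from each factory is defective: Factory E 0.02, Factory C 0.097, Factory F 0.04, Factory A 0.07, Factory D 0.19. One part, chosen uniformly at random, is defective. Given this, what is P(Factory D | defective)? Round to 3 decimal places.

0.818

By Bayes' rule, posterior ∝ prior × likelihood:
  Factory E: 0.19 × 0.02 = 0.0038
  Factory C: 0.09 × 0.097 = 0.00873
  Factory F: 0.04 × 0.04 = 0.0016
  Factory A: 0.13 × 0.07 = 0.0091
  Factory D: 0.55 × 0.19 = 0.1045
Normalizing constant = 0.12773.
P(Factory D | evidence) = 0.1045 / 0.12773 ≈ 0.818.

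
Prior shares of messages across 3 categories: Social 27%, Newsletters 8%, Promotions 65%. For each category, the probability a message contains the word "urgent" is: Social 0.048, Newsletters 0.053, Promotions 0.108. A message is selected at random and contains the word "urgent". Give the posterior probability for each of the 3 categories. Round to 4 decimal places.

Social 0.1483, Newsletters 0.0485, Promotions 0.8032

By Bayes' rule, posterior ∝ prior × likelihood:
  Social: 0.27 × 0.048 = 0.01296
  Newsletters: 0.08 × 0.053 = 0.00424
  Promotions: 0.65 × 0.108 = 0.0702
Normalizing constant = 0.0874.
P(Social | urgent-flag) = 0.01296/0.0874 ≈ 0.1483
P(Newsletters | urgent-flag) = 0.00424/0.0874 ≈ 0.0485
P(Promotions | urgent-flag) = 0.0702/0.0874 ≈ 0.8032
(Check: 0.1483+0.0485+0.8032 = 1.0000.)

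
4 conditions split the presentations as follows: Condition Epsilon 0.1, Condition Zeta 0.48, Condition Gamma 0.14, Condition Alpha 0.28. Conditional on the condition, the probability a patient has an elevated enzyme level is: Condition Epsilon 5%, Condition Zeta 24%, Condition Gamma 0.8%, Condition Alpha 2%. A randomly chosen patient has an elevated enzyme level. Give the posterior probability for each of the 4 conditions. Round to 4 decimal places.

By Bayes' rule, posterior ∝ prior × likelihood:
  Condition Epsilon: 0.1 × 0.05 = 0.005
  Condition Zeta: 0.48 × 0.24 = 0.1152
  Condition Gamma: 0.14 × 0.008 = 0.00112
  Condition Alpha: 0.28 × 0.02 = 0.0056
Sum = 0.12692.
P(Condition Epsilon | elevated) = 0.005/0.12692 ≈ 0.0394
P(Condition Zeta | elevated) = 0.1152/0.12692 ≈ 0.9077
P(Condition Gamma | elevated) = 0.00112/0.12692 ≈ 0.0088
P(Condition Alpha | elevated) = 0.0056/0.12692 ≈ 0.0441
(Check: 0.0394+0.9077+0.0088+0.0441 = 1.0000.)

Condition Epsilon 0.0394, Condition Zeta 0.9077, Condition Gamma 0.0088, Condition Alpha 0.0441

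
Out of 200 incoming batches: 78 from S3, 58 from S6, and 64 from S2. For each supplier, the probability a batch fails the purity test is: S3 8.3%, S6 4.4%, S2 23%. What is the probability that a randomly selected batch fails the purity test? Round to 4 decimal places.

Unnormalized posteriors (prior × likelihood):
  S3: 0.39 × 0.083 = 0.03237
  S6: 0.29 × 0.044 = 0.01276
  S2: 0.32 × 0.23 = 0.0736
P(off-spec) = 0.03237 + 0.01276 + 0.0736 = 0.11873 → 0.1187.

0.1187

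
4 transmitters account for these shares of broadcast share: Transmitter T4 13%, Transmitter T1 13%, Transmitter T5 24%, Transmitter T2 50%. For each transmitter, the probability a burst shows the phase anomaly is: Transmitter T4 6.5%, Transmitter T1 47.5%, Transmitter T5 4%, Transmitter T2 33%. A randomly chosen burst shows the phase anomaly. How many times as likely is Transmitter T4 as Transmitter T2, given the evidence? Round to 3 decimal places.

Prior × likelihood for each hypothesis:
  Transmitter T4: 0.13 × 0.065 = 0.00845
  Transmitter T1: 0.13 × 0.475 = 0.06175
  Transmitter T5: 0.24 × 0.04 = 0.0096
  Transmitter T2: 0.5 × 0.33 = 0.165
Total = 0.2448.
The ratio is 0.00845 / 0.165 (the normalizer cancels) = 0.051.

0.051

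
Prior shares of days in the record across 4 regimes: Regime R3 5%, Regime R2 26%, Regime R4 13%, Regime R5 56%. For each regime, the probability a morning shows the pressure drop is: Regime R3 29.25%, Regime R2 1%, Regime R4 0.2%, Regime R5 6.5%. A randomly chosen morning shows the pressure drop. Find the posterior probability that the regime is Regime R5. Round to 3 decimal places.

0.676

By Bayes' rule, posterior ∝ prior × likelihood:
  Regime R3: 0.05 × 0.2925 = 0.014625
  Regime R2: 0.26 × 0.01 = 0.0026
  Regime R4: 0.13 × 0.002 = 0.00026
  Regime R5: 0.56 × 0.065 = 0.0364
Normalizing constant = 0.053885.
P(Regime R5 | evidence) = 0.0364 / 0.053885 ≈ 0.676.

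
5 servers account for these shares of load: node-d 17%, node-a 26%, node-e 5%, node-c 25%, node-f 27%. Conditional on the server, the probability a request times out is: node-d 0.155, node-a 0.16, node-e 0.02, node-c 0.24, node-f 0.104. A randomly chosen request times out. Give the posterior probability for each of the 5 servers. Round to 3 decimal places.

Unnormalized posteriors (prior × likelihood):
  node-d: 0.17 × 0.155 = 0.02635
  node-a: 0.26 × 0.16 = 0.0416
  node-e: 0.05 × 0.02 = 0.001
  node-c: 0.25 × 0.24 = 0.06
  node-f: 0.27 × 0.104 = 0.02808
Total = 0.15703.
P(node-d | timeout) = 0.02635/0.15703 ≈ 0.168
P(node-a | timeout) = 0.0416/0.15703 ≈ 0.265
P(node-e | timeout) = 0.001/0.15703 ≈ 0.006
P(node-c | timeout) = 0.06/0.15703 ≈ 0.382
P(node-f | timeout) = 0.02808/0.15703 ≈ 0.179

node-d 0.168, node-a 0.265, node-e 0.006, node-c 0.382, node-f 0.179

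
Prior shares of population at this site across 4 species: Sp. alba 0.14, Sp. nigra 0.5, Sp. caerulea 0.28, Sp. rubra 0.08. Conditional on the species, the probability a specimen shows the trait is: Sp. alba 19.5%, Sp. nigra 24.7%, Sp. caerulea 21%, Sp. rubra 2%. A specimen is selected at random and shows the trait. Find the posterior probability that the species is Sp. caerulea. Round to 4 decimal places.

0.2784

Compute prior × likelihood for every hypothesis:
  Sp. alba: 0.14 × 0.195 = 0.0273
  Sp. nigra: 0.5 × 0.247 = 0.1235
  Sp. caerulea: 0.28 × 0.21 = 0.0588
  Sp. rubra: 0.08 × 0.02 = 0.0016
Sum = 0.2112.
P(Sp. caerulea | evidence) = 0.0588 / 0.2112 ≈ 0.2784.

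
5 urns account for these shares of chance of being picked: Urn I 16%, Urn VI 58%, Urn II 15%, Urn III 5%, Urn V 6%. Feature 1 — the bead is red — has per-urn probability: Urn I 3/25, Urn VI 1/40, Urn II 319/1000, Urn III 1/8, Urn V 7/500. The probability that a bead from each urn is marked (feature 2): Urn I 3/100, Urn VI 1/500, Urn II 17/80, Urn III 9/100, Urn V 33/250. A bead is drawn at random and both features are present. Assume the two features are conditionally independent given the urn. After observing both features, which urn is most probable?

Prior × likelihood for each hypothesis:
  Urn I: 0.16 × 0.12 × 0.03 = 0.000576
  Urn VI: 0.58 × 0.025 × 0.002 = 0.000029
  Urn II: 0.15 × 0.319 × 0.2125 = 0.010168125
  Urn III: 0.05 × 0.125 × 0.09 = 0.0005625
  Urn V: 0.06 × 0.014 × 0.132 = 0.00011088
Sum = 0.011446505.
Largest term belongs to Urn II, so Urn II is most probable.

Urn II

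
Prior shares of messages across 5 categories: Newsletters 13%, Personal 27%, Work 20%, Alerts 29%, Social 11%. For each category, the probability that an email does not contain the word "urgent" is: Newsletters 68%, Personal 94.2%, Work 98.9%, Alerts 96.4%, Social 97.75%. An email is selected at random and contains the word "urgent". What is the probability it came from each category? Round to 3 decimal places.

Newsletters 0.575, Personal 0.216, Work 0.030, Alerts 0.144, Social 0.034

Taking complements, P(urgent-flag | each) = Newsletters 0.32, Personal 0.058, Work 0.011, Alerts 0.036, Social 0.0225.
Compute prior × likelihood for every hypothesis:
  Newsletters: 0.13 × 0.32 = 0.0416
  Personal: 0.27 × 0.058 = 0.01566
  Work: 0.2 × 0.011 = 0.0022
  Alerts: 0.29 × 0.036 = 0.01044
  Social: 0.11 × 0.0225 = 0.002475
Normalizing constant = 0.072375.
P(Newsletters | urgent-flag) = 0.0416/0.072375 ≈ 0.575
P(Personal | urgent-flag) = 0.01566/0.072375 ≈ 0.216
P(Work | urgent-flag) = 0.0022/0.072375 ≈ 0.030
P(Alerts | urgent-flag) = 0.01044/0.072375 ≈ 0.144
P(Social | urgent-flag) = 0.002475/0.072375 ≈ 0.034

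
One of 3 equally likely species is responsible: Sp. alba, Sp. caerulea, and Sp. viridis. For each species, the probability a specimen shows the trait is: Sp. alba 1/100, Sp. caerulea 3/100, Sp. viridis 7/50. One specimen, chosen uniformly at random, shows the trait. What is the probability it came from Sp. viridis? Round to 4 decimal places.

With a uniform prior (1/3 each), posterior ∝ likelihood:
  Sp. alba: 0.01
  Sp. caerulea: 0.03
  Sp. viridis: 0.14
Total = 0.18.
P(Sp. viridis | evidence) = 0.14 / 0.18 ≈ 0.7778.

0.7778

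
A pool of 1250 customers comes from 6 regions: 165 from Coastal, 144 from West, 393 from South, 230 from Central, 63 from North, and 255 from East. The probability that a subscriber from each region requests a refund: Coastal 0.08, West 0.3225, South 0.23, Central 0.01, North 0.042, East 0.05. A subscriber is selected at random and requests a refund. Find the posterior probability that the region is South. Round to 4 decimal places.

0.5389

Unnormalized posteriors (prior × likelihood):
  Coastal: 0.132 × 0.08 = 0.01056
  West: 0.1152 × 0.3225 = 0.037152
  South: 0.3144 × 0.23 = 0.072312
  Central: 0.184 × 0.01 = 0.00184
  North: 0.0504 × 0.042 = 0.0021168
  East: 0.204 × 0.05 = 0.0102
Normalizing constant = 0.1341808.
P(South | evidence) = 0.072312 / 0.1341808 ≈ 0.5389.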